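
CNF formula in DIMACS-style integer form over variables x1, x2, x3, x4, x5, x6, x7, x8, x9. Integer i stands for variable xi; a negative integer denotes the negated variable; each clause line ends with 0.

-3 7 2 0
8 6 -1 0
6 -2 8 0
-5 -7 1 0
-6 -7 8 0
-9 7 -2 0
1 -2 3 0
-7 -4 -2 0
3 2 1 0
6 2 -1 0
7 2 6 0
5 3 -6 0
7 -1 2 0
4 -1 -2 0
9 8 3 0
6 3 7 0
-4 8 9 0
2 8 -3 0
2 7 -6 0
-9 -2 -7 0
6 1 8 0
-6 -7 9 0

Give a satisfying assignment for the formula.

x1=False, x2=True, x3=True, x4=True, x5=True, x6=False, x7=False, x8=True, x9=False

Pure literal: x8 appears only positively; assign x8 = True.
Set x1 = False and propagate.
For the remaining variables, x2 = True, x3 = True, x4 = True, x5 = True, x6 = False, x7 = False, x9 = False works.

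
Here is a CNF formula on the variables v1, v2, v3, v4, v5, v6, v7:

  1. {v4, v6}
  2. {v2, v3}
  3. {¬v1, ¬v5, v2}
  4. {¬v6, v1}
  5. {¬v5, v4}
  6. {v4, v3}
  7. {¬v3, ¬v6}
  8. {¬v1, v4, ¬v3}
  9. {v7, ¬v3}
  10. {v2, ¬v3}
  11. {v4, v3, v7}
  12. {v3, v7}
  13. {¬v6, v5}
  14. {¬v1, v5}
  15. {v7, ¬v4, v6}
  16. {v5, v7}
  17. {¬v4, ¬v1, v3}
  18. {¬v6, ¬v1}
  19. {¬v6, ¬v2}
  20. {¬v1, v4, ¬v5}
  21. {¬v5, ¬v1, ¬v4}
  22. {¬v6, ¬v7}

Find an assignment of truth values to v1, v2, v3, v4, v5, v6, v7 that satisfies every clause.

v1 = F, v2 = T, v3 = T, v4 = T, v5 = T, v6 = F, v7 = T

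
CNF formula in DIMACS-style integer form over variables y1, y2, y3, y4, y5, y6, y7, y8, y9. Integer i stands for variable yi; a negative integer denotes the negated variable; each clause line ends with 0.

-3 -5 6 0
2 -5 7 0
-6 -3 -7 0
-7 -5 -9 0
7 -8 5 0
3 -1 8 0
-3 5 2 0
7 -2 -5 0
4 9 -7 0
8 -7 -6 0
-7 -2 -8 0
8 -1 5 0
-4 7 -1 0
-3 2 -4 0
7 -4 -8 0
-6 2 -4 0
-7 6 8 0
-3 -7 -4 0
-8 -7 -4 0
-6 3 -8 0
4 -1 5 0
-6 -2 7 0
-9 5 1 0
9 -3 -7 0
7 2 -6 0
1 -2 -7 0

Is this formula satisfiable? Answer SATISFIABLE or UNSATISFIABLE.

SATISFIABLE

Set y1 = False and propagate.
The remaining clauses are satisfied by y2 = False, y3 = False, y4 = True, y5 = False, y6 = False, y7 = False, y8 = False, y9 = False.
So y1=0, y2=0, y3=0, y4=1, y5=0, y6=0, y7=0, y8=0, y9=0 is a satisfying assignment.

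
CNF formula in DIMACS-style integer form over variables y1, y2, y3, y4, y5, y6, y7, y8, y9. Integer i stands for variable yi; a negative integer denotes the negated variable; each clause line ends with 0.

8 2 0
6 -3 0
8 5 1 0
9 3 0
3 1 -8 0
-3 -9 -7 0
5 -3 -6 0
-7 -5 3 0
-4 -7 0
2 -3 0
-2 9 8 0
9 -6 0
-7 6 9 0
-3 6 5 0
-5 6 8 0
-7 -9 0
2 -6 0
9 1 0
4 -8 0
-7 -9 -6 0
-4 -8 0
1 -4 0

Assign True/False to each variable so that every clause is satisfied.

y1=True  y2=True  y3=False  y4=False  y5=False  y6=False  y7=False  y8=False  y9=True

Check each clause:
  1. (y2 OR y8) — y2 is true.
  2. (y6 OR NOT y3) — NOT y3 is true.
  3. (y8 OR y5 OR y1) — y1 is true.
  4. (y3 OR y9) — y9 is true.
  5. (NOT y8 OR y3 OR y1) — NOT y8 is true.
  6. (NOT y3 OR NOT y9 OR NOT y7) — NOT y7 is true.
  7. (NOT y3 OR y5 OR NOT y6) — NOT y6 is true.
  8. (NOT y5 OR y3 OR NOT y7) — NOT y7 is true.
  9. (NOT y7 OR NOT y4) — NOT y7 is true.
  10. (NOT y3 OR y2) — y2 is true.
  11. (y8 OR y9 OR NOT y2) — y9 is true.
  12. (NOT y6 OR y9) — y9 is true.
  13. (y6 OR y9 OR NOT y7) — NOT y7 is true.
  14. (y5 OR NOT y3 OR y6) — NOT y3 is true.
  15. (y8 OR NOT y5 OR y6) — NOT y5 is true.
  16. (NOT y9 OR NOT y7) — NOT y7 is true.
  17. (y2 OR NOT y6) — NOT y6 is true.
  18. (y1 OR y9) — y1 is true.
  19. (y4 OR NOT y8) — NOT y8 is true.
  20. (NOT y6 OR NOT y7 OR NOT y9) — NOT y7 is true.
  21. (NOT y8 OR NOT y4) — NOT y8 is true.
  22. (NOT y4 OR y1) — y1 is true.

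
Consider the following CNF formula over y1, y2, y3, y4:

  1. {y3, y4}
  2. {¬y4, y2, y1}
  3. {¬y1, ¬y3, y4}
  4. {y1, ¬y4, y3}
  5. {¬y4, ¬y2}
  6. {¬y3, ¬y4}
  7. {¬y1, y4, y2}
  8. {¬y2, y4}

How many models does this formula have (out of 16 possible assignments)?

2

The models are:
  y1=0 y2=0 y3=1 y4=0
  y1=1 y2=0 y3=0 y4=1
Count: 2.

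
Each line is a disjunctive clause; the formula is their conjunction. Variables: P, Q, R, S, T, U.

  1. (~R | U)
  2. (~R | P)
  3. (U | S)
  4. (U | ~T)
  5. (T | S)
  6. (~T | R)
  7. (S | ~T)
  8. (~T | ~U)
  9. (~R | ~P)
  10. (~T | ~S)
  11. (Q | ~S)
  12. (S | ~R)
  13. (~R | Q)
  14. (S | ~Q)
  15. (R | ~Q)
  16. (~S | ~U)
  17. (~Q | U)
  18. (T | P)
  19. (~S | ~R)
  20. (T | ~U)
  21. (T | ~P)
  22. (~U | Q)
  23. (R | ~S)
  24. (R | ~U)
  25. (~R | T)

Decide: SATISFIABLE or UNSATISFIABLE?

R = True:
  propagation gives U=True, P=True; an empty clause results — contradiction.
R = False:
  propagation gives T=False, S=True; an empty clause results — contradiction.
Every branch closes, so no satisfying assignment exists.

UNSATISFIABLE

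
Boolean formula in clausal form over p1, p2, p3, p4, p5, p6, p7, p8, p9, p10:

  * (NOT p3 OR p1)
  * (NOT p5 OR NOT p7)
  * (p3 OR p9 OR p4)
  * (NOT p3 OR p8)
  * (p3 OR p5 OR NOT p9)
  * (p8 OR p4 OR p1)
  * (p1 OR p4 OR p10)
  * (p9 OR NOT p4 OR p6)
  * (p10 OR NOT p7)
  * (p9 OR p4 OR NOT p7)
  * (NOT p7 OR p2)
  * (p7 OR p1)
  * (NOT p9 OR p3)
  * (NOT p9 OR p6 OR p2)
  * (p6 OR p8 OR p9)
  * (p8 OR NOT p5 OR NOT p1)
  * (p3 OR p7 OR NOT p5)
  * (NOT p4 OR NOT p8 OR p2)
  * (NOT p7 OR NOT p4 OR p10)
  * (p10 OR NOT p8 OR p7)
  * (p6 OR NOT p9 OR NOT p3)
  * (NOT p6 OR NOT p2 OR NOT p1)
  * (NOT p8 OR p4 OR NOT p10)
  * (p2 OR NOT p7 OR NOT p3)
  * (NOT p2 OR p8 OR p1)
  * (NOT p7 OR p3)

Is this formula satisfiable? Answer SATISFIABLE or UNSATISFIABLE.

Try p1 = True.
Branch on p2: take p2 = False.
  then p7 is forced to False.
For the remaining variables, p3 = False, p4 = True, p5 = False, p6 = True, p8 = False, p9 = False, p10 = False works.
So p1=True, p2=False, p3=False, p4=True, p5=False, p6=True, p7=False, p8=False, p9=False, p10=False is a satisfying assignment.

SATISFIABLE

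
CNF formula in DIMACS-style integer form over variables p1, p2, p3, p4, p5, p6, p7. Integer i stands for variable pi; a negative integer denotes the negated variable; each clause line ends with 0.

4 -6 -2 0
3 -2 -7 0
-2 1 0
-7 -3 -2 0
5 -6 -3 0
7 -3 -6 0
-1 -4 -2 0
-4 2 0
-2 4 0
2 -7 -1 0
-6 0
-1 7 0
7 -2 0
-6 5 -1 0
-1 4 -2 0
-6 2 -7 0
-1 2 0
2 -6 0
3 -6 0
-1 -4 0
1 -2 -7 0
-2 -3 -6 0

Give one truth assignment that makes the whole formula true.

p1=False, p2=False, p3=False, p4=False, p5=False, p6=False, p7=False

Unit propagation: (¬p6) forces p6 = False.
Branch on p1: take p1 = False.
  then p2 is forced to False.
  then p4 is forced to False.
p3, p5, p7 are now unconstrained; take p3 = False, p5 = False, p7 = False.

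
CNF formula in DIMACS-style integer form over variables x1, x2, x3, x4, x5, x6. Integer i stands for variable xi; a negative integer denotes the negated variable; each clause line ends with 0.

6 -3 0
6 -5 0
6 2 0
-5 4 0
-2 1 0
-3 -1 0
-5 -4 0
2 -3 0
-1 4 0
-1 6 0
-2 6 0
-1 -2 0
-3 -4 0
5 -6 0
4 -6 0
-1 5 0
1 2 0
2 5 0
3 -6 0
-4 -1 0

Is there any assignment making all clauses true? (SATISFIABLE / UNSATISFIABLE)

UNSATISFIABLE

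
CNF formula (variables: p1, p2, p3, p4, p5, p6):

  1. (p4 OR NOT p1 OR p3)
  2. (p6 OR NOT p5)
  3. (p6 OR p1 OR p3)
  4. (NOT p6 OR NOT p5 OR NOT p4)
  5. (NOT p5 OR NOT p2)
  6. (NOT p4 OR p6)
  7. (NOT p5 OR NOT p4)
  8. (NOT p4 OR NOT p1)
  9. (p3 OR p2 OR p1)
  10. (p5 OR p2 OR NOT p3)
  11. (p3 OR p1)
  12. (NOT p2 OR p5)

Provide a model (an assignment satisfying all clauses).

Branch on p1: take p1 = True.
  then p4 is forced to False.
  then p3 is forced to True.
Set p2 = False and propagate.
  then p5 is forced to True.
  then p6 is forced to True.

p1=T, p2=F, p3=T, p4=F, p5=T, p6=T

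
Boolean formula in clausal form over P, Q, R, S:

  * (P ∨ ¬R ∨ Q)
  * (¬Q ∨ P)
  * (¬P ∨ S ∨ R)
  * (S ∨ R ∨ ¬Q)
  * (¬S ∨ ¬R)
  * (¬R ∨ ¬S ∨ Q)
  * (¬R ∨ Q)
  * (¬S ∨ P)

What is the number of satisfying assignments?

Satisfying assignments:
  P=F Q=F R=F S=F
  P=T Q=F R=F S=T
  P=T Q=T R=F S=T
  P=T Q=T R=T S=F
That's 4 in total.

4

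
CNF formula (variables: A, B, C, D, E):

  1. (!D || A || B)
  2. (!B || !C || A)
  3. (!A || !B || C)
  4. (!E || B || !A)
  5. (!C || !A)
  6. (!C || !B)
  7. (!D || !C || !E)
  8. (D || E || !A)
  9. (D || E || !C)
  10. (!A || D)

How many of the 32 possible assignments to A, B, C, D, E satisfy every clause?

Split on A, then C.
  A=T, C=T: a clause becomes empty — 0.
  A=T, C=F: remaining (B,D,E) ∈ {(F,T,F)} — 1.
  A=F, C=T: remaining (B,D,E) ∈ {(F,F,T)} — 1.
  A=F, C=F: E free; 3 ways for (B,D) × 2^1 = 6.
Total: 0 + 1 + 1 + 6 = 8.

8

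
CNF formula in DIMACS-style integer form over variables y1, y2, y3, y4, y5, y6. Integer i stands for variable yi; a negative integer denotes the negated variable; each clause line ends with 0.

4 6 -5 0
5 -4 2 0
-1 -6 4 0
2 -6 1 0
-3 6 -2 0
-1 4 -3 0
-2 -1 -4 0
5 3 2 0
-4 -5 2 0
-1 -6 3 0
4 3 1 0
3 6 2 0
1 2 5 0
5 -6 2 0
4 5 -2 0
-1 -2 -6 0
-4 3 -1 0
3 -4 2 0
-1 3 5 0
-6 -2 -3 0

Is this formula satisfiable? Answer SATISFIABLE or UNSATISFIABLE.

Branch on y1: take y1 = False.
Set y2 = True and propagate.
For the remaining variables, y3 = False, y4 = True, y5 = True, y6 = True works.
Every clause has at least one true literal under this assignment.
So y1=F  y2=T  y3=F  y4=T  y5=T  y6=T is a satisfying assignment.

SATISFIABLE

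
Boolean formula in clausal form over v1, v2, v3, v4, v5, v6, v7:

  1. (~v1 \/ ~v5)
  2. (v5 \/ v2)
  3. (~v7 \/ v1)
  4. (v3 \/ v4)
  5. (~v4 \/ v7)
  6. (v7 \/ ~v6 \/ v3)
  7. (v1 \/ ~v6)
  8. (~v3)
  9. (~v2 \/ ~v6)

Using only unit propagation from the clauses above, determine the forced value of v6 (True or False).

(~v3) stands alone — v3 = False.
(v3 \/ v4) with v3 = False leaves only v4, so v4 = True.
(~v4 \/ v7) with v4 = True leaves only v7, so v7 = True.
From (v1 \/ ~v7) and v7 = True: v1 = True.
From (~v5 \/ ~v1) and v1 = True: v5 = False.
(v2 \/ v5): since v5 = False, the clause reduces to (v2). v2 = True.
(~v2 \/ ~v6) with v2 = True leaves only ~v6, so v6 = False.

False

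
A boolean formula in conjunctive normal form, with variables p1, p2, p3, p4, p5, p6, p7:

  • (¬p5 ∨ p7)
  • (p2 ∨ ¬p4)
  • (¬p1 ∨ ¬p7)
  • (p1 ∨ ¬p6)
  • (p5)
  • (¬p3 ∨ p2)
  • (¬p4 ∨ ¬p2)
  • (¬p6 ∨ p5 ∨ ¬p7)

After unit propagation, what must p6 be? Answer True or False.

(p5) stands alone — p5 = True.
(p7 ∨ ¬p5): since p5 = True, the clause reduces to (p7). p7 = True.
(¬p7 ∨ ¬p1): since p7 = True, the clause reduces to (¬p1). p1 = False.
From (¬p6 ∨ p1) and p1 = False: p6 = False.

False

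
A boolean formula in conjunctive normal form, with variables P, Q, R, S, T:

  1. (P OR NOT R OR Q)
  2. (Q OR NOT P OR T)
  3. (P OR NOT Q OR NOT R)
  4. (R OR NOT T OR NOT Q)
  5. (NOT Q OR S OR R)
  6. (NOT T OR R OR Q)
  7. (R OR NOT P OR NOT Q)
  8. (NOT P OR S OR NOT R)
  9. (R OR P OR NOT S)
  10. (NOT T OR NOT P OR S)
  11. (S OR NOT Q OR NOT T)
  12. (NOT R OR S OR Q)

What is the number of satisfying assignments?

4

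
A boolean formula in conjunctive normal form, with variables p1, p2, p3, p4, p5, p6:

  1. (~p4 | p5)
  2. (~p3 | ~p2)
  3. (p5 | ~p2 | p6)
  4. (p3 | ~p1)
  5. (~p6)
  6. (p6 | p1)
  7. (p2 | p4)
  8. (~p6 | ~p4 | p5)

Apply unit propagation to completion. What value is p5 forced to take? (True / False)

True

(~p6) stands alone — p6 = False.
(p1 | p6): since p6 = False, the clause reduces to (p1). p1 = True.
In (p3 | ~p1), ~p1 is now false; p3 must hold, so p3 = True.
In (~p3 | ~p2), ~p3 is now false; ~p2 must hold, so p2 = False.
(p2 | p4): since p2 = False, the clause reduces to (p4). p4 = True.
(~p4 | p5): since p4 = True, the clause reduces to (p5). p5 = True.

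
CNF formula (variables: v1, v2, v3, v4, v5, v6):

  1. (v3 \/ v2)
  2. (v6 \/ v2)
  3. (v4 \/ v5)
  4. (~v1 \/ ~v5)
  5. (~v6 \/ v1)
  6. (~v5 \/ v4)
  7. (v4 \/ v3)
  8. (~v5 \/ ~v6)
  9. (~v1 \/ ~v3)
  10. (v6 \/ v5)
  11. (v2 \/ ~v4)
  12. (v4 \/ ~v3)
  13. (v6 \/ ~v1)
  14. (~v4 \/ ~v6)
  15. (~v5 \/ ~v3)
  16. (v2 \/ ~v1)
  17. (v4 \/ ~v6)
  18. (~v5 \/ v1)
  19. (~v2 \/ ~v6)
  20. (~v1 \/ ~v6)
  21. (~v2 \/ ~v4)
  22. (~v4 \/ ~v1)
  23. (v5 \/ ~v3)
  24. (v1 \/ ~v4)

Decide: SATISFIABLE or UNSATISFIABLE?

UNSATISFIABLE

v4 = True:
  propagation gives v2=True; an empty clause results — contradiction.
v4 = False:
  propagation gives v5=True; an empty clause results — contradiction.
Every branch closes, so no satisfying assignment exists.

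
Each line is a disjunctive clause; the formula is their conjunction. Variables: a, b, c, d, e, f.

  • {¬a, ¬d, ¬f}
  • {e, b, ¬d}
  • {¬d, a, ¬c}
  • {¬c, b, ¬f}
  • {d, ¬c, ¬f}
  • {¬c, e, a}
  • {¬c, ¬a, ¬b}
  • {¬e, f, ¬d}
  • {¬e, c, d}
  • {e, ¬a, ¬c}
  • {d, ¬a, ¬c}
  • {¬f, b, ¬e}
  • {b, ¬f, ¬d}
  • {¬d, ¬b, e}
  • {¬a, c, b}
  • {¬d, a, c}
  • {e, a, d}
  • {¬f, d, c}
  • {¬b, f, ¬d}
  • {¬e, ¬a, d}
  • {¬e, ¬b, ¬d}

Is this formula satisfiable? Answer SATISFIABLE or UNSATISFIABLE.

SATISFIABLE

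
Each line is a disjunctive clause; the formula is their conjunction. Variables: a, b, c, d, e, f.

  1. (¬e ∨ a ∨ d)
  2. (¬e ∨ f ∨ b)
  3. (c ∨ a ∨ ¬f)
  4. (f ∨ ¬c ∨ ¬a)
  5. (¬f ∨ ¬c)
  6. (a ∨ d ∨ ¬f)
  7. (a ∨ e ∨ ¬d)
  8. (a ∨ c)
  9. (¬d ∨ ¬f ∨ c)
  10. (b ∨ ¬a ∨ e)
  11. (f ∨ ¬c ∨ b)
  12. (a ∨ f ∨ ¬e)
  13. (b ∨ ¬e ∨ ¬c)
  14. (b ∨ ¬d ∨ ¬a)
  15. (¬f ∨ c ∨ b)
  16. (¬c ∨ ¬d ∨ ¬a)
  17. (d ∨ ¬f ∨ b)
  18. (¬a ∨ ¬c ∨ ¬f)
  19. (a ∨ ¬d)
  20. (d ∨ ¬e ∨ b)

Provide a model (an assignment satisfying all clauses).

b occurs only positively in the remaining clauses — set b = True.
Try a = True.
Set c = False and propagate.
For the remaining variables, d = False, e = True, f = False works.

a=True, b=True, c=False, d=False, e=True, f=False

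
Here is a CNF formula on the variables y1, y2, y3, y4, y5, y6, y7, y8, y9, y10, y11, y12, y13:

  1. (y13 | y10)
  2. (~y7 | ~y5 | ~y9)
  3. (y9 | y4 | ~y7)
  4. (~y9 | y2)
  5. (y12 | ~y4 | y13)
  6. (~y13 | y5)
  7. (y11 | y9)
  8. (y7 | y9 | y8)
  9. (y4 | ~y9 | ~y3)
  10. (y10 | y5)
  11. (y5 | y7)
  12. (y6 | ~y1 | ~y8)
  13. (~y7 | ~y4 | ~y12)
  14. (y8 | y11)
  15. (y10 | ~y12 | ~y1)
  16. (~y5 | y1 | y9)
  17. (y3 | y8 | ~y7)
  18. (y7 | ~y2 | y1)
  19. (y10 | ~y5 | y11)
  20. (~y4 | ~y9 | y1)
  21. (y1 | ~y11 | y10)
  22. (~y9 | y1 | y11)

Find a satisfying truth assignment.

y1 = True  y2 = True  y3 = True  y4 = True  y5 = True  y6 = True  y7 = True  y8 = True  y9 = False  y10 = False  y11 = True  y12 = False  y13 = True

Pure literal: y6 appears only positively; assign y6 = True.
Set y1 = True and propagate.
Branch on y2: take y2 = True.
For the remaining variables, y3 = True, y4 = True, y5 = True, y7 = True, y8 = True, y9 = False, y10 = False, y11 = True, y12 = False, y13 = True works.
Check each clause:
  1. (y10 | y13) — y13 is true.
  2. (~y7 | ~y5 | ~y9) — ~y9 is true.
  3. (y9 | ~y7 | y4) — y4 is true.
  4. (~y9 | y2) — y2 is true.
  5. (y12 | ~y4 | y13) — y13 is true.
  6. (~y13 | y5) — y5 is true.
  7. (y11 | y9) — y11 is true.
  8. (y7 | y8 | y9) — y8 is true.
  9. (~y3 | y4 | ~y9) — y4 is true.
  10. (y10 | y5) — y5 is true.
  11. (y7 | y5) — y5 is true.
  12. (y6 | ~y1 | ~y8) — y6 is true.
  13. (~y12 | ~y4 | ~y7) — ~y12 is true.
  14. (y8 | y11) — y8 is true.
  15. (~y1 | ~y12 | y10) — ~y12 is true.
  16. (y9 | ~y5 | y1) — y1 is true.
  17. (~y7 | y8 | y3) — y8 is true.
  18. (y1 | ~y2 | y7) — y1 is true.
  19. (y10 | ~y5 | y11) — y11 is true.
  20. (y1 | ~y4 | ~y9) — y1 is true.
  21. (y10 | y1 | ~y11) — y1 is true.
  22. (~y9 | y1 | y11) — y1 is true.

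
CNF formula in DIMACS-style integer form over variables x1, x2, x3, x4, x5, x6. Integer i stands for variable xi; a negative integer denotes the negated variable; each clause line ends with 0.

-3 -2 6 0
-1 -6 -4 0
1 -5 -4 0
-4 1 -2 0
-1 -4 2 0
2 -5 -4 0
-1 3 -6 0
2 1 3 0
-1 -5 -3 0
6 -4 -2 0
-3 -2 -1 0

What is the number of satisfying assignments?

Split on x1, then x2.
  x1=1, x2=1: remaining (x3,x4,x5,x6) ∈ {(0,0,0,0); (0,0,1,0)} — 2.
  x1=1, x2=0: remaining (x3,x4,x5,x6) ∈ {(0,0,0,0); (0,0,1,0); (1,0,0,0); (1,0,0,1)} — 4.
  x1=0, x2=1: x5 free; 3 ways for (x3,x4,x6) × 2^1 = 6.
  x1=0, x2=0: x6 free; 3 ways for (x3,x4,x5) × 2^1 = 6.
Total: 2 + 4 + 6 + 6 = 18.

18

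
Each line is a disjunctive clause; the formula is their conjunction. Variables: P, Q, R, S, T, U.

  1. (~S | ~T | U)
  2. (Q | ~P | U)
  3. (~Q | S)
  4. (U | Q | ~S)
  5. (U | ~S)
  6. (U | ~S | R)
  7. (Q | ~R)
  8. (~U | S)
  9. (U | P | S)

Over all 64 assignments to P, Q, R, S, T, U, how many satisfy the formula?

12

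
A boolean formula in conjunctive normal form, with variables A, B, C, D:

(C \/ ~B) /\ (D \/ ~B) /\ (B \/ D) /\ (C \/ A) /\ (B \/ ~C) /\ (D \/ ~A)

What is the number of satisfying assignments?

3

The models are:
  A=0 B=1 C=1 D=1
  A=1 B=0 C=0 D=1
  A=1 B=1 C=1 D=1
That's 3 in total.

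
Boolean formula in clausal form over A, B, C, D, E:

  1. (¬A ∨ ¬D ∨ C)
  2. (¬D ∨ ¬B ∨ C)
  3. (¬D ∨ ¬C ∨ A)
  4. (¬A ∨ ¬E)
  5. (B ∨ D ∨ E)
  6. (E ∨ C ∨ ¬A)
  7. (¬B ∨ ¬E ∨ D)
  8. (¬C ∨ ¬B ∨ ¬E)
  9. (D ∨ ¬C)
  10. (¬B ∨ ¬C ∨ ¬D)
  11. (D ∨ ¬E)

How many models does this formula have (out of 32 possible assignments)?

4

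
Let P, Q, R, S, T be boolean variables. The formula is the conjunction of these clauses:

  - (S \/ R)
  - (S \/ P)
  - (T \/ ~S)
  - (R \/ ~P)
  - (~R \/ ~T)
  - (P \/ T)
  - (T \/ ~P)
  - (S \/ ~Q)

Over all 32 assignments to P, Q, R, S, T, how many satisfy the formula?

2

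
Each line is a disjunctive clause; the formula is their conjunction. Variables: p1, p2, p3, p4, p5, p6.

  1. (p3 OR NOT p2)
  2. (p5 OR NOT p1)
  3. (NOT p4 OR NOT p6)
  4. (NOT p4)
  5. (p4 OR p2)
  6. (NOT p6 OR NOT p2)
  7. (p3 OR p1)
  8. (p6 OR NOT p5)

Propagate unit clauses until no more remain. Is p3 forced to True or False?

True

Unit clause (NOT p4) sets p4 = False.
(p4 OR p2): since p4 = False, the clause reduces to (p2). p2 = True.
(NOT p2 OR p3) with p2 = True leaves only p3, so p3 = True.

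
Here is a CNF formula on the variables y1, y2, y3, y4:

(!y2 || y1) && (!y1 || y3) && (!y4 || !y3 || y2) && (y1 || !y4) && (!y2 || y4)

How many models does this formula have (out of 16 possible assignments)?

4

Satisfying assignments:
  y1=0 y2=0 y3=0 y4=0
  y1=0 y2=0 y3=1 y4=0
  y1=1 y2=0 y3=1 y4=0
  y1=1 y2=1 y3=1 y4=1
Count: 4.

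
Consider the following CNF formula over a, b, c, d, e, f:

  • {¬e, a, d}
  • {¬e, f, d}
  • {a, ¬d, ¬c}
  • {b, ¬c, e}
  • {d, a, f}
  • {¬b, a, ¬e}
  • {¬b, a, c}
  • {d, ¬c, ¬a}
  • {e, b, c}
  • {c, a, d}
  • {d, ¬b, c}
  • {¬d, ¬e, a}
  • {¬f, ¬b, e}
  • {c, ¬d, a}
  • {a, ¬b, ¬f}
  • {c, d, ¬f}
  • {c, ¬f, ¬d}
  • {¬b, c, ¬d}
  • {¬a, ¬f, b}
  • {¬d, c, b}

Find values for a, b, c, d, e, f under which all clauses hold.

Try a = True.
Set b = True and propagate.
The remaining clauses are satisfied by c = True, d = True, e = False, f = False.
Check each clause:
  1. {¬e, a, d} — a is true.
  2. {d, f, ¬e} — ¬e is true.
  3. {a, ¬d, ¬c} — a is true.
  4. {¬c, b, e} — b is true.
  5. {a, d, f} — a is true.
  6. {¬e, ¬b, a} — a is true.
  7. {a, c, ¬b} — a is true.
  8. {¬c, ¬a, d} — d is true.
  9. {e, c, b} — b is true.
  10. {c, a, d} — a is true.
  11. {d, c, ¬b} — c is true.
  12. {¬d, a, ¬e} — a is true.
  13. {¬b, e, ¬f} — ¬f is true.
  14. {¬d, c, a} — a is true.
  15. {a, ¬f, ¬b} — a is true.
  16. {c, ¬f, d} — ¬f is true.
  17. {¬d, ¬f, c} — ¬f is true.
  18. {¬b, c, ¬d} — c is true.
  19. {¬f, ¬a, b} — ¬f is true.
  20. {c, ¬d, b} — b is true.

a=T, b=T, c=T, d=T, e=F, f=F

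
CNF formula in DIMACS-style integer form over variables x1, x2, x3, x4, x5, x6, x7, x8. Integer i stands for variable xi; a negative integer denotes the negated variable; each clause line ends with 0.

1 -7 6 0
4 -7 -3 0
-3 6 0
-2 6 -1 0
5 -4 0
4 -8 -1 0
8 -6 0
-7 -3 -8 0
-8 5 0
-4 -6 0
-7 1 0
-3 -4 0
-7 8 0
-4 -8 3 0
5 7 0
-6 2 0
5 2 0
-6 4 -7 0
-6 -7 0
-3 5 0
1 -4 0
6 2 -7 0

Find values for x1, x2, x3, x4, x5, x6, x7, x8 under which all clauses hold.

x5 occurs only positively in the remaining clauses — set x5 = True.
Branch on x1: take x1 = False.
  then x7 is forced to False.
  then x4 is forced to False.
For the remaining variables, x2 = True, x3 = True, x6 = True, x8 = True works.
Check each clause:
  1. (~x7 | x6 | x1) — ~x7 is true.
  2. (~x3 | ~x7 | x4) — ~x7 is true.
  3. (~x3 | x6) — x6 is true.
  4. (~x1 | x6 | ~x2) — ~x1 is true.
  5. (x5 | ~x4) — ~x4 is true.
  6. (~x1 | x4 | ~x8) — ~x1 is true.
  7. (~x6 | x8) — x8 is true.
  8. (~x3 | ~x8 | ~x7) — ~x7 is true.
  9. (~x8 | x5) — x5 is true.
  10. (~x4 | ~x6) — ~x4 is true.
  11. (~x7 | x1) — ~x7 is true.
  12. (~x4 | ~x3) — ~x4 is true.
  13. (x8 | ~x7) — x8 is true.
  14. (~x4 | x3 | ~x8) — x3 is true.
  15. (x7 | x5) — x5 is true.
  16. (~x6 | x2) — x2 is true.
  17. (x2 | x5) — x2 is true.
  18. (~x6 | x4 | ~x7) — ~x7 is true.
  19. (~x7 | ~x6) — ~x7 is true.
  20. (~x3 | x5) — x5 is true.
  21. (x1 | ~x4) — ~x4 is true.
  22. (x6 | ~x7 | x2) — ~x7 is true.

x1=F, x2=T, x3=T, x4=F, x5=T, x6=T, x7=F, x8=T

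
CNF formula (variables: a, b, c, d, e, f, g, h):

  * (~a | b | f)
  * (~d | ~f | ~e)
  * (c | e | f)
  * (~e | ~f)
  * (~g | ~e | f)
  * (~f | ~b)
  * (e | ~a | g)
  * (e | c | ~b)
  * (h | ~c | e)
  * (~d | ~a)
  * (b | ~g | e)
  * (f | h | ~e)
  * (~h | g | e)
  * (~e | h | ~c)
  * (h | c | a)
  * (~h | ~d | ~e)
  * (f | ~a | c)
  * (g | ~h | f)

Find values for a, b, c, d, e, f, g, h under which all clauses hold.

d occurs only negated in the remaining clauses — set d = False.
Set a = True and propagate.
For the remaining variables, b = True, c = True, e = False, f = False, g = True, h = True works.

a = True, b = True, c = True, d = False, e = False, f = False, g = True, h = True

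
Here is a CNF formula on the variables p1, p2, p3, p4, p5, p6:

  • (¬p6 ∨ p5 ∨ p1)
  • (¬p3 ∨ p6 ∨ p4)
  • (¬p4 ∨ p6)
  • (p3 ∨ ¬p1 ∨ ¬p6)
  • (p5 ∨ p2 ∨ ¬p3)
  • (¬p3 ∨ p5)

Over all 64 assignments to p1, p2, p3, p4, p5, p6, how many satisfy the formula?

Case analysis on p3 and p6:
  p3=T, p6=T: forces p5=T; p1, p2, p4 free → 2^3 = 8.
  p3=T, p6=F: a clause becomes empty — 0.
  p3=F, p6=T: remaining (p1,p2,p4,p5) ∈ {(F,F,F,T); (F,F,T,T); (F,T,F,T); (F,T,T,T)} — 4.
  p3=F, p6=F: forces p4=F; p1, p2, p5 free → 2^3 = 8.
Total: 8 + 0 + 4 + 8 = 20.

20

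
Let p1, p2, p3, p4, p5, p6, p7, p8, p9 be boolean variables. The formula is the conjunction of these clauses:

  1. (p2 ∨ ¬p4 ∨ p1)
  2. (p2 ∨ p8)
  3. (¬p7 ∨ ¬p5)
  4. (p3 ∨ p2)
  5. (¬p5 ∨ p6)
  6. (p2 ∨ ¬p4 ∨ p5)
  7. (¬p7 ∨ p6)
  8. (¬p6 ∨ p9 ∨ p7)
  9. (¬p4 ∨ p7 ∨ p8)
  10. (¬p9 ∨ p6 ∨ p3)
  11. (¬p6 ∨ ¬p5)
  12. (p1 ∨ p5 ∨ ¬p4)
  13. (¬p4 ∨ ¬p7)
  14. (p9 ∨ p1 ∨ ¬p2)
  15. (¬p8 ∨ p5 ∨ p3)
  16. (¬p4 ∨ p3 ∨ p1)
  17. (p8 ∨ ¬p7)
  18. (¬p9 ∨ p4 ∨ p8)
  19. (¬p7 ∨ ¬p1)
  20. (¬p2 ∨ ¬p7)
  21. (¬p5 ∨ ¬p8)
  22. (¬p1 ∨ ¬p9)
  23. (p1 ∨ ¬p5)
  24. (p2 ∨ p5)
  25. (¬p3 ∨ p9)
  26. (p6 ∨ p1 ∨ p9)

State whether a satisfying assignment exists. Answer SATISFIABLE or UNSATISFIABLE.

SATISFIABLE

Try p1 = True.
  then p7 is forced to False.
  then p9 is forced to False.
  then p6 is forced to False.
  then p5 is forced to False.
  then p2 is forced to True.
  then p3 is forced to False.
  then p8 is forced to False.
  then p4 is forced to False.
Every clause has at least one true literal under this assignment.
So p1 = True, p2 = True, p3 = False, p4 = False, p5 = False, p6 = False, p7 = False, p8 = False, p9 = False is a satisfying assignment.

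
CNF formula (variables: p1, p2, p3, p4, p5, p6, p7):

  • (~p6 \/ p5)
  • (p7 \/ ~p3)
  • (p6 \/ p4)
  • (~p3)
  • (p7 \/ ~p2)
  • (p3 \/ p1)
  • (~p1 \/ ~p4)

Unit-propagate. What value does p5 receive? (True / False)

(~p3) stands alone — p3 = False.
(p3 \/ p1): since p3 = False, the clause reduces to (p1). p1 = True.
From (~p1 \/ ~p4) and p1 = True: p4 = False.
In (p4 \/ p6), p4 is now false; p6 must hold, so p6 = True.
In (p5 \/ ~p6), ~p6 is now false; p5 must hold, so p5 = True.

True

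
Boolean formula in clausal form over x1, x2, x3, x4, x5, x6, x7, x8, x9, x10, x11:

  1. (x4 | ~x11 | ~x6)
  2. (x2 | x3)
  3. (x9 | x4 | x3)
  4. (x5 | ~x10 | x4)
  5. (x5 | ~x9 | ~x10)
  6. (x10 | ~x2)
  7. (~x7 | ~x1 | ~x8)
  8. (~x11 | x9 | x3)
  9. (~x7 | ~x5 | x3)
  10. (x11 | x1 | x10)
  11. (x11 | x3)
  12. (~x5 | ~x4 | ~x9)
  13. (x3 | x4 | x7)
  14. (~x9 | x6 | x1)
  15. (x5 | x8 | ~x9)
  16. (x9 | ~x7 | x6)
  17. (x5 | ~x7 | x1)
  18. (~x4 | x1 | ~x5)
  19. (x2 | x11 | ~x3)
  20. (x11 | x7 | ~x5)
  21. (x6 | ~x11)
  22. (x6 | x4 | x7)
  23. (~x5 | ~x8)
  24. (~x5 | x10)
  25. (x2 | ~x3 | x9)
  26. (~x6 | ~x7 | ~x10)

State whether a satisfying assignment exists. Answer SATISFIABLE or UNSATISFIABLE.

Branch on x1: take x1 = False.
Set x2 = True and propagate.
  then x10 is forced to True.
For the remaining variables, x3 = True, x4 = True, x5 = False, x6 = True, x7 = False, x8 = True, x9 = False, x11 = True works.
So x1 = False, x2 = True, x3 = True, x4 = True, x5 = False, x6 = True, x7 = False, x8 = True, x9 = False, x10 = True, x11 = True is a satisfying assignment.

SATISFIABLE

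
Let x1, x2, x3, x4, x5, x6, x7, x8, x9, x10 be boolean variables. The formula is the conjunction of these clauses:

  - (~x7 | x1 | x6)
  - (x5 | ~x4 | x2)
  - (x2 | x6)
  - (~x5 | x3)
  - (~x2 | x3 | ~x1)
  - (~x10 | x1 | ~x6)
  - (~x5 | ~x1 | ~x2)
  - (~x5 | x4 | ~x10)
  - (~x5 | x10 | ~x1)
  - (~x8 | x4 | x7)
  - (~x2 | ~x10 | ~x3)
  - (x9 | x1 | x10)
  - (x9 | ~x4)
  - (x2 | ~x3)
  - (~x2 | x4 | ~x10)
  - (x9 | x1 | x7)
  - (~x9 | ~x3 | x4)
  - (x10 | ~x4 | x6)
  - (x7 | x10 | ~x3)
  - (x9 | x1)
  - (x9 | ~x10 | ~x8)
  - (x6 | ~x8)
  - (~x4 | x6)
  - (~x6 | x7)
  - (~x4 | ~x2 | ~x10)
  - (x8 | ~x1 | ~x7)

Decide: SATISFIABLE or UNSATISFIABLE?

SATISFIABLE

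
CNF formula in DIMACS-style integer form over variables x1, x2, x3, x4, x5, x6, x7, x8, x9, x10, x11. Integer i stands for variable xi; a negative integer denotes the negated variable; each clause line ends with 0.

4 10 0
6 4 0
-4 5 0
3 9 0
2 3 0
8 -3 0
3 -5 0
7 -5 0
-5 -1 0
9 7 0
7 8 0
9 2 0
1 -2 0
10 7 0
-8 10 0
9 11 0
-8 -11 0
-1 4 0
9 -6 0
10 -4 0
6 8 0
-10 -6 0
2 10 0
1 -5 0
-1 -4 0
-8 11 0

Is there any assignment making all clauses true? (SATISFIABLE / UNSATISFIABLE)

UNSATISFIABLE

x4 = True:
  propagation gives x5=True, x3=True, x8=True, x7=True; an empty clause results — contradiction.
x4 = False:
  propagation gives x10=True, x6=True; an empty clause results — contradiction.
Every branch closes, so no satisfying assignment exists.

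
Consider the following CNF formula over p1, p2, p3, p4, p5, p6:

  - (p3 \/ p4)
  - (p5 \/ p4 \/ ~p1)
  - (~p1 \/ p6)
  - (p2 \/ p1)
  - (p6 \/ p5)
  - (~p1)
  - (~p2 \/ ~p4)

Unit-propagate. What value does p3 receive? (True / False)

Unit clause (~p1) sets p1 = False.
(p1 \/ p2) with p1 = False leaves only p2, so p2 = True.
In (~p4 \/ ~p2), ~p2 is now false; ~p4 must hold, so p4 = False.
In (p4 \/ p3), p4 is now false; p3 must hold, so p3 = True.

True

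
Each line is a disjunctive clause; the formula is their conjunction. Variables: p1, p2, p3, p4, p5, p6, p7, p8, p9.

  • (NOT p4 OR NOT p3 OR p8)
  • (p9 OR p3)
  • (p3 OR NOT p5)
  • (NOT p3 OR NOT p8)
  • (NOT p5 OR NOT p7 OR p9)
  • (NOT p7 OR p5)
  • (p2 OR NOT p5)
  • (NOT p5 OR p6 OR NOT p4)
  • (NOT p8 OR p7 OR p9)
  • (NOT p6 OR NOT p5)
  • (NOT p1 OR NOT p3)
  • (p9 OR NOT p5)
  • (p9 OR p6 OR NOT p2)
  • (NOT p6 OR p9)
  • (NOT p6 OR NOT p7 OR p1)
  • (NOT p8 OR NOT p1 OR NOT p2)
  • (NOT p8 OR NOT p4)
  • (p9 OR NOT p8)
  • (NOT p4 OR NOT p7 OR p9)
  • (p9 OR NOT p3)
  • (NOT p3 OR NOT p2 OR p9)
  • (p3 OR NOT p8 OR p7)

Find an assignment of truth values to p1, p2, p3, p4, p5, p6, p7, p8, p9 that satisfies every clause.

Pure literal: p9 appears only positively; assign p9 = True.
Branch on p1: take p1 = True.
  then p3 is forced to False.
  then p5 is forced to False.
  then p7 is forced to False.
  then p8 is forced to False.
p2, p4, p6 are now unconstrained; take p2 = False, p4 = True, p6 = False.
Every clause has at least one true literal under this assignment.

p1=1, p2=0, p3=0, p4=1, p5=0, p6=0, p7=0, p8=0, p9=1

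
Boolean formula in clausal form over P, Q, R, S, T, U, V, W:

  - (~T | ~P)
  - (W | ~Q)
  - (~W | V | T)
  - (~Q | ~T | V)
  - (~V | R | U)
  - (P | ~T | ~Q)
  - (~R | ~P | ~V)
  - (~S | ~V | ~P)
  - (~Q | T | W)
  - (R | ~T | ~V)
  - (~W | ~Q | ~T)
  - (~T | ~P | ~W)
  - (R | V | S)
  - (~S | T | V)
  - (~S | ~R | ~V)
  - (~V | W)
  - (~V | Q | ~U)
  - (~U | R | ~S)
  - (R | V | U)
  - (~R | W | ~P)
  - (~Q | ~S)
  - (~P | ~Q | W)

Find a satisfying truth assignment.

P = F, Q = T, R = F, S = F, T = F, U = T, V = T, W = T

Try P = False.
The remaining clauses are satisfied by Q = True, R = False, S = False, T = False, U = True, V = True, W = True.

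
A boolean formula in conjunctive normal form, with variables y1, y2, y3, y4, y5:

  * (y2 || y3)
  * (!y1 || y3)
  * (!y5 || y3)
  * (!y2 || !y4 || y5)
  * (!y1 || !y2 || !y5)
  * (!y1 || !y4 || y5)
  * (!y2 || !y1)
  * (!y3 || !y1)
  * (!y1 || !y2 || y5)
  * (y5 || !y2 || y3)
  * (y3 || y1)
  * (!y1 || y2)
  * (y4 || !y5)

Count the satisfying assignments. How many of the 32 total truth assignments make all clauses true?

Satisfying assignments:
  y1=0 y2=0 y3=1 y4=0 y5=0
  y1=0 y2=0 y3=1 y4=1 y5=0
  y1=0 y2=0 y3=1 y4=1 y5=1
  y1=0 y2=1 y3=1 y4=0 y5=0
  y1=0 y2=1 y3=1 y4=1 y5=1
Count: 5.

5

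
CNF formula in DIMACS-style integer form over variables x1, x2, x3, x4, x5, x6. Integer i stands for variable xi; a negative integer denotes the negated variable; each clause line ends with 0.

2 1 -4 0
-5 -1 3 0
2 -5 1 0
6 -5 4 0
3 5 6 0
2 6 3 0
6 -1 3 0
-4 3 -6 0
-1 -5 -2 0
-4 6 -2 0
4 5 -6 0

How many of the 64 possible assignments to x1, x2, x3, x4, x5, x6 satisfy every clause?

14

Split on x6, then x5.
  x6=T, x5=T: 5 of the 16 assignments to (x1,x2,x3,x4) work.
  x6=T, x5=F: remaining (x1,x2,x3,x4) ∈ {(F,T,T,T); (T,F,T,T); (T,T,T,T)} — 3.
  x6=F, x5=T: remaining (x1,x2,x3,x4) ∈ {(T,F,T,T)} — 1.
  x6=F, x5=F: 5 of the 16 assignments to (x1,x2,x3,x4) work.
Total: 5 + 3 + 1 + 5 = 14.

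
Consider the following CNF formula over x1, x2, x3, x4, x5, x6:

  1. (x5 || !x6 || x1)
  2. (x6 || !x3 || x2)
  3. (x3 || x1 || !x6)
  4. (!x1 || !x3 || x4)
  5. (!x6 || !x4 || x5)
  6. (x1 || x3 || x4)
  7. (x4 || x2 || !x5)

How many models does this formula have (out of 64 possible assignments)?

27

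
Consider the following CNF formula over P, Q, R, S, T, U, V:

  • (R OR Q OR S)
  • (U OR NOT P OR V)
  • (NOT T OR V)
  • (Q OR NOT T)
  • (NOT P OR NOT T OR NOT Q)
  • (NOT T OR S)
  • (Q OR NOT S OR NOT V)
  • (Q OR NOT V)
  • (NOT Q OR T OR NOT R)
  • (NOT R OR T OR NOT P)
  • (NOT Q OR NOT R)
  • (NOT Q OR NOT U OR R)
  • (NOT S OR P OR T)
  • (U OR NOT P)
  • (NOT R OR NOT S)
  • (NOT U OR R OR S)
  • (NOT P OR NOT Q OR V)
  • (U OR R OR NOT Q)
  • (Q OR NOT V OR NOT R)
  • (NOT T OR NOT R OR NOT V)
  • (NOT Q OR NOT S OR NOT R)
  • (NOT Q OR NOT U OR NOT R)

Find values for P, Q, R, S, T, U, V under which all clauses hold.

P=0, Q=0, R=1, S=0, T=0, U=1, V=0

Check each clause:
  1. (Q OR S OR R) — R is true.
  2. (V OR NOT P OR U) — U is true.
  3. (NOT T OR V) — NOT T is true.
  4. (NOT T OR Q) — NOT T is true.
  5. (NOT Q OR NOT P OR NOT T) — NOT T is true.
  6. (NOT T OR S) — NOT T is true.
  7. (Q OR NOT V OR NOT S) — NOT V is true.
  8. (NOT V OR Q) — NOT V is true.
  9. (NOT R OR NOT Q OR T) — NOT Q is true.
  10. (NOT R OR T OR NOT P) — NOT P is true.
  11. (NOT Q OR NOT R) — NOT Q is true.
  12. (R OR NOT Q OR NOT U) — R is true.
  13. (T OR NOT S OR P) — NOT S is true.
  14. (NOT P OR U) — NOT P is true.
  15. (NOT R OR NOT S) — NOT S is true.
  16. (NOT U OR R OR S) — R is true.
  17. (V OR NOT Q OR NOT P) — NOT P is true.
  18. (U OR R OR NOT Q) — R is true.
  19. (Q OR NOT R OR NOT V) — NOT V is true.
  20. (NOT R OR NOT V OR NOT T) — NOT V is true.
  21. (NOT R OR NOT Q OR NOT S) — NOT S is true.
  22. (NOT Q OR NOT U OR NOT R) — NOT Q is true.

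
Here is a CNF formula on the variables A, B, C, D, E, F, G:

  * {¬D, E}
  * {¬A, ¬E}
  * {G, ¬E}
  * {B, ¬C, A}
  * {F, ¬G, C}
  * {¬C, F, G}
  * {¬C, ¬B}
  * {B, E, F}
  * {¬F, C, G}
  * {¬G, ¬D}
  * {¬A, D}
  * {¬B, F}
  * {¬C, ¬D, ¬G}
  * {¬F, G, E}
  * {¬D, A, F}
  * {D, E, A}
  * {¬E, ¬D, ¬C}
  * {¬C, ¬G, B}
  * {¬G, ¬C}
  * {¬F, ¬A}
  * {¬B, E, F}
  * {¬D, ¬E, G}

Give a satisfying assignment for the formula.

A=F  B=F  C=F  D=F  E=T  F=T  G=T

Branch on A: take A = False.
Set B = False and propagate.
  then C is forced to False.
Try D = False.
  then E is forced to True.
  then G is forced to True.
  then F is forced to True.
Every clause has at least one true literal under this assignment.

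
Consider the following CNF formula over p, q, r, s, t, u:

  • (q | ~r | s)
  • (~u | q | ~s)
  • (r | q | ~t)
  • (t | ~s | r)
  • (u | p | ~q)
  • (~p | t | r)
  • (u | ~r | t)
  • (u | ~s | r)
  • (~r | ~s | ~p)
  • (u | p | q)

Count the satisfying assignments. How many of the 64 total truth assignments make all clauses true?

14

Case analysis on r and q:
  r=T, q=T: 7 of the 16 assignments to (p,s,t,u) work.
  r=T, q=F: a clause becomes empty — 0.
  r=F, q=T: 6 of the 16 assignments to (p,s,t,u) work.
  r=F, q=F: remaining (p,s,t,u) ∈ {(F,F,F,T)} — 1.
Total: 7 + 0 + 6 + 1 = 14.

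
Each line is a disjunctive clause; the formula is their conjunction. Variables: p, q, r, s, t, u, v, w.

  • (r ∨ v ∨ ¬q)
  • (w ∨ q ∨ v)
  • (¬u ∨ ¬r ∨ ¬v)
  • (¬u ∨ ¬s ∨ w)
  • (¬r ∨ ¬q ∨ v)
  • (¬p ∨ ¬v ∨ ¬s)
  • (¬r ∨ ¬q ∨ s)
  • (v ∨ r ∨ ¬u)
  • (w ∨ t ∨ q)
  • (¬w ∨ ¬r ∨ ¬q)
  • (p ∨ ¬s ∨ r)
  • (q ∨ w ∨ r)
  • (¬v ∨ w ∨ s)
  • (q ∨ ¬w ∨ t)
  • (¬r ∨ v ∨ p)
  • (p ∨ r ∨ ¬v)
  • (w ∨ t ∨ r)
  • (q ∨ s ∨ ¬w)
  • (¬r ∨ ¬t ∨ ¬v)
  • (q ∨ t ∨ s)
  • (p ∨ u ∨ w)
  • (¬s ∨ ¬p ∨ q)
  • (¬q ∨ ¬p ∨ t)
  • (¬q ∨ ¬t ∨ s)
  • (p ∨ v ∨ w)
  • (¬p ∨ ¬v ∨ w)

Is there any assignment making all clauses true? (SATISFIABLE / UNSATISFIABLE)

UNSATISFIABLE

q = True:
  r = True:
    propagation gives v=True, u=False, s=True, p=False; an empty clause results — contradiction.
  r = False:
    propagation gives v=True, p=True, s=False, w=True; an empty clause results — contradiction.
q = False:
  w = True:
    propagation gives t=True, s=True, p=False, r=True; an empty clause results — contradiction.
  w = False:
    propagation gives v=True, t=True, r=True; an empty clause results — contradiction.
Every branch closes, so no satisfying assignment exists.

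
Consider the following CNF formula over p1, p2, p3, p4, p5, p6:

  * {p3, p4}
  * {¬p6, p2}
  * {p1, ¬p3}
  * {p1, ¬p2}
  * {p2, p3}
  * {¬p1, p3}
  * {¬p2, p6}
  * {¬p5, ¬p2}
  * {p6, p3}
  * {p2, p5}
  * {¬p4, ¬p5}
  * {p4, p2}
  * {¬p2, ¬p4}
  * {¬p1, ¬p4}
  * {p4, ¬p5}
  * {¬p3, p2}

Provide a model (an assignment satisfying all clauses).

p1 = 1, p2 = 1, p3 = 1, p4 = 0, p5 = 0, p6 = 1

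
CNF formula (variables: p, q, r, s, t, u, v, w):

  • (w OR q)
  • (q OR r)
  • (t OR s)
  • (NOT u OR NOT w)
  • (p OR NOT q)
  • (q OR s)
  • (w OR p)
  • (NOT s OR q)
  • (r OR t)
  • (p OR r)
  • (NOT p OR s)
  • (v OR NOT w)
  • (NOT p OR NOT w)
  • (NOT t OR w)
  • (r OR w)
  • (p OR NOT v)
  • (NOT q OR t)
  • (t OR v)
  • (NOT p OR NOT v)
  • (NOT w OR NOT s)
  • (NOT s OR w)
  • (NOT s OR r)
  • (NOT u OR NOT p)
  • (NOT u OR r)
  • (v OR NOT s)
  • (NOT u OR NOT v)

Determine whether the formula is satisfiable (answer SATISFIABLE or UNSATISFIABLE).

UNSATISFIABLE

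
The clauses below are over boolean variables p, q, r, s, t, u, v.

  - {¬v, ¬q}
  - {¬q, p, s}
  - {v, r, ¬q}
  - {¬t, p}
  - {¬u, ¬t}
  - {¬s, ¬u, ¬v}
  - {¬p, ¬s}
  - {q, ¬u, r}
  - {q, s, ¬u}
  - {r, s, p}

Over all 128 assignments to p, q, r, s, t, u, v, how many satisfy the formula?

20

Case analysis on q and s:
  q=1, s=1: remaining (p,r,t,u,v) ∈ {(0,1,0,0,0); (0,1,0,1,0)} — 2.
  q=1, s=0: remaining (p,r,t,u,v) ∈ {(1,1,0,0,0); (1,1,0,1,0); (1,1,1,0,0)} — 3.
  q=0, s=1: 5 of the 32 assignments to (p,r,t,u,v) work.
  q=0, s=0: v free; 5 ways for (p,r,t,u) × 2^1 = 10.
Total: 2 + 3 + 5 + 10 = 20.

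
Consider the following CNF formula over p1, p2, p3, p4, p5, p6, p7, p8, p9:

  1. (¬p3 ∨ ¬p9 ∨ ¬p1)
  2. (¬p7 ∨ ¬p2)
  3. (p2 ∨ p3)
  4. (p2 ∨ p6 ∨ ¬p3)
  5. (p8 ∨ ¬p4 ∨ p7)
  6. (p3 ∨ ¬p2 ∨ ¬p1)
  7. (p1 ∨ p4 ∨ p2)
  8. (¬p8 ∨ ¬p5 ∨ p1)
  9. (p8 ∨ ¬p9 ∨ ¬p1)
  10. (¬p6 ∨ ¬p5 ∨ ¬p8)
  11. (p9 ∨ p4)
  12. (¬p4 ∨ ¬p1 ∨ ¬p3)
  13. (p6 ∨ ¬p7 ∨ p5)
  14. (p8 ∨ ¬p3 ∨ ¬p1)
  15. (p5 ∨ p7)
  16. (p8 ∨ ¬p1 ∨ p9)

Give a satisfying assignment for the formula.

Branch on p1: take p1 = False.
Branch on p2: take p2 = False.
  then p3 is forced to True.
  then p6 is forced to True.
  then p4 is forced to True.
For the remaining variables, p5 = False, p7 = True, p8 = False, p9 = False works.
Check each clause:
  1. (¬p1 ∨ ¬p3 ∨ ¬p9) — ¬p1 is true.
  2. (¬p7 ∨ ¬p2) — ¬p2 is true.
  3. (p3 ∨ p2) — p3 is true.
  4. (p2 ∨ ¬p3 ∨ p6) — p6 is true.
  5. (¬p4 ∨ p8 ∨ p7) — p7 is true.
  6. (¬p2 ∨ p3 ∨ ¬p1) — p3 is true.
  7. (p1 ∨ p2 ∨ p4) — p4 is true.
  8. (¬p5 ∨ ¬p8 ∨ p1) — ¬p8 is true.
  9. (¬p9 ∨ ¬p1 ∨ p8) — ¬p1 is true.
  10. (¬p6 ∨ ¬p8 ∨ ¬p5) — ¬p8 is true.
  11. (p4 ∨ p9) — p4 is true.
  12. (¬p4 ∨ ¬p1 ∨ ¬p3) — ¬p1 is true.
  13. (p5 ∨ ¬p7 ∨ p6) — p6 is true.
  14. (p8 ∨ ¬p1 ∨ ¬p3) — ¬p1 is true.
  15. (p5 ∨ p7) — p7 is true.
  16. (p8 ∨ p9 ∨ ¬p1) — ¬p1 is true.

p1 = 0  p2 = 0  p3 = 1  p4 = 1  p5 = 0  p6 = 1  p7 = 1  p8 = 0  p9 = 0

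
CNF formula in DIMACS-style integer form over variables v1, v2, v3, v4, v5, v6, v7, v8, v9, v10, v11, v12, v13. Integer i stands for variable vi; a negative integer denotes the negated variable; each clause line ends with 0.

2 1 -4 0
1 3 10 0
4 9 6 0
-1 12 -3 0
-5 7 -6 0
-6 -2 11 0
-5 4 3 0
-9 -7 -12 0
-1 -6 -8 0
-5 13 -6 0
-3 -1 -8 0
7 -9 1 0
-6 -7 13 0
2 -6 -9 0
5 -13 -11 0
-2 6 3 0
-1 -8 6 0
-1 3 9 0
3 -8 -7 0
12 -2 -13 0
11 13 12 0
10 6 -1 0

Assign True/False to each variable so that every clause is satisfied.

v1=1  v2=1  v3=1  v4=0  v5=0  v6=1  v7=0  v8=0  v9=1  v10=0  v11=1  v12=1  v13=0

Pure literal: v8 appears only negated; assign v8 = False.
Branch on v1: take v1 = True.
Branch on v2: take v2 = True.
For the remaining variables, v3 = True, v4 = False, v5 = False, v6 = True, v7 = False, v9 = True, v10 = False, v11 = True, v12 = True, v13 = False works.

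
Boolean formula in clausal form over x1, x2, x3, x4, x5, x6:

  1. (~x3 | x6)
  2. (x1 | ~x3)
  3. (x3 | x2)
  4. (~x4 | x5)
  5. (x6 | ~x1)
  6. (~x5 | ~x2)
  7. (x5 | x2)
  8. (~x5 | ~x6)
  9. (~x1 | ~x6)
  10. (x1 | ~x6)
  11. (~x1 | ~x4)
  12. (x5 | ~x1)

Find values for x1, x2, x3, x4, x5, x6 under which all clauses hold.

x1=F, x2=T, x3=F, x4=F, x5=F, x6=F

Pure literal: x4 appears only negated; assign x4 = False.
Set x1 = False and propagate.
  then x3 is forced to False.
  then x2 is forced to True.
  then x5 is forced to False.
  then x6 is forced to False.
Every clause has at least one true literal under this assignment.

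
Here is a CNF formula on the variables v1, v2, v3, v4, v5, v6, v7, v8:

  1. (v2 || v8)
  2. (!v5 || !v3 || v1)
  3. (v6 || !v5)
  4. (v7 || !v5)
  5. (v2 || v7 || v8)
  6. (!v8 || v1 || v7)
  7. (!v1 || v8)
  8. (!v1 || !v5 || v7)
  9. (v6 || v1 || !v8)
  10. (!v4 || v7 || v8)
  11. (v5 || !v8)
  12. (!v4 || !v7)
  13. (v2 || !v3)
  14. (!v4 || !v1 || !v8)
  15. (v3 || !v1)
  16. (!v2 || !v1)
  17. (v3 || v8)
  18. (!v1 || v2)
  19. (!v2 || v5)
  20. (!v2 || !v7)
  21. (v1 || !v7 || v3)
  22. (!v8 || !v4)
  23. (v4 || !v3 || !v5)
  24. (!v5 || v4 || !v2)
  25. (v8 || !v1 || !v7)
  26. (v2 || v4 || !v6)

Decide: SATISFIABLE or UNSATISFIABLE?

v1 = True:
  propagation gives v8=True, v5=True, v6=True, v7=True; an empty clause results — contradiction.
v1 = False:
  v8 = True:
    propagation gives v7=True, v6=True, v5=True, v3=False; an empty clause results — contradiction.
  v8 = False:
    propagation gives v2=True, v3=True, v5=False; an empty clause results — contradiction.
Every branch closes, so no satisfying assignment exists.

UNSATISFIABLE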